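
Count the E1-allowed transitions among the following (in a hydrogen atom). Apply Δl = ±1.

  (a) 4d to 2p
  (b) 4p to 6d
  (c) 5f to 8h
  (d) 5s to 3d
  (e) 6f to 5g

3

(a) allowed
(b) allowed
(c) forbidden — Δl = +2 (E1 requires Δl = ±1)
(d) forbidden — Δl = +2 (E1 requires Δl = ±1)
(e) allowed
Total allowed: 3 of 5.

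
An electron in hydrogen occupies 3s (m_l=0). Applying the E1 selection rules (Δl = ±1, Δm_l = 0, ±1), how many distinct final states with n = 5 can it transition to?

3

E1 requires Δl = ±1, so l_f ∈ {-1, 1}; with 0 ≤ l_f ≤ n_f−1 = 4, the allowed l_f values are {1}.
For l_f = 1: m_f ∈ {m_i−1, m_i, m_i+1} ∩ [−1, 1] = {-1, 0, 1} → 3 states.
Total: 3.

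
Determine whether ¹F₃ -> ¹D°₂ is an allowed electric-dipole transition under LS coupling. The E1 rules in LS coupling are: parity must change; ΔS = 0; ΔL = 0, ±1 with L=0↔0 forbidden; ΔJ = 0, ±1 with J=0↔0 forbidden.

allowed

Initial level: S=0, L=3, J=3, parity even. Final level: S=0, L=2, J=2, parity odd.
ΔS = 0: S: 0 → 0 — passes.
ΔL = 0, ±1 (not L=0↔0): L: 3 → 2, ΔL = -1 — passes.
ΔJ = 0, ±1 (not J=0↔0): J: 3 → 2, ΔJ = -1 — passes.
Parity must change: even → odd — passes.
All four E1 rules are satisfied.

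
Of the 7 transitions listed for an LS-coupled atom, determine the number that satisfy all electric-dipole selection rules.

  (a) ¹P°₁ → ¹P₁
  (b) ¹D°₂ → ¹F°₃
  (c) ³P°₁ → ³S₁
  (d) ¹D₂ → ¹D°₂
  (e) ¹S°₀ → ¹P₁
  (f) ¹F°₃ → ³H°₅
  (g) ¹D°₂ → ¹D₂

(a) allowed
(b) forbidden (parity fails)
(c) allowed
(d) allowed
(e) allowed
(f) forbidden (parity, ΔS, ΔL, ΔJ fail)
(g) allowed
Total allowed: 5 of 7.

5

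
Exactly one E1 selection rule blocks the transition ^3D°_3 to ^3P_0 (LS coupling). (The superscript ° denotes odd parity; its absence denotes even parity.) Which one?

the ΔJ = 0, ±1 rule

Reading off the term symbols: S 1→1, L 2→1, J 3→0, parity odd→even.
Parity must change: odd → even — satisfied.
ΔS = 0: S: 1 → 1 — satisfied.
ΔJ = 0, ±1 (not J=0↔0): J: 3 → 0, ΔJ = -3 — violated.
ΔL = 0, ±1 (not L=0↔0): L: 2 → 1, ΔL = -1 — satisfied.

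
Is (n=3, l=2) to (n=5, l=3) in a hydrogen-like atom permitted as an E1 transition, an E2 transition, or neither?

E1

Δl = 3 − 2 = +1; l_i + l_f = 5.
E1 (Δl = ±1): satisfied.
E2 (Δl = 0,±2, l_i+l_f ≥ 2): not satisfied.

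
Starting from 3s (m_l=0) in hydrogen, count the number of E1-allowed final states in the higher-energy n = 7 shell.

E1 requires Δl = ±1, so l_f ∈ {-1, 1}; with 0 ≤ l_f ≤ n_f−1 = 6, the allowed l_f values are {1}.
For l_f = 1: m_f ∈ {m_i−1, m_i, m_i+1} ∩ [−1, 1] = {-1, 0, 1} → 3 states.
Total: 3.

3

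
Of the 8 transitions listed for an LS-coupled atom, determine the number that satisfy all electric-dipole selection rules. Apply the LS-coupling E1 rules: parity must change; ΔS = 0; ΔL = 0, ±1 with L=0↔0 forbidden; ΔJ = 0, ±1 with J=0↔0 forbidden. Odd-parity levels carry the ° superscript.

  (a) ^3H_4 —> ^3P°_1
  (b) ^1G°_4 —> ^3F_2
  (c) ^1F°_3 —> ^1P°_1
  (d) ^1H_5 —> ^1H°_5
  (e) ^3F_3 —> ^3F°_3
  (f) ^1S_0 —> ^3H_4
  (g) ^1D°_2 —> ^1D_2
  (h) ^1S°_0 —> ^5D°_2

3

(a) forbidden (ΔL, ΔJ fail)
(b) forbidden (ΔS, ΔJ fail)
(c) forbidden (parity, ΔL, ΔJ fail)
(d) allowed
(e) allowed
(f) forbidden (parity, ΔS, ΔL, ΔJ fail)
(g) allowed
(h) forbidden (parity, ΔS, ΔL, ΔJ fail)
Total allowed: 3 of 8.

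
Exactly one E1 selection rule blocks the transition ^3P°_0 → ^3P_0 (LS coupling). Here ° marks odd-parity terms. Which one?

Parity must change: odd → even — passes.
ΔS = 0: S: 1 → 1 — passes.
ΔL = 0, ±1 (not L=0↔0): L: 1 → 1, ΔL = +0 — passes.
ΔJ = 0, ±1 (not J=0↔0): J: 0 → 0, ΔJ = +0 — fails.

the J=0 ↔ J=0 exclusion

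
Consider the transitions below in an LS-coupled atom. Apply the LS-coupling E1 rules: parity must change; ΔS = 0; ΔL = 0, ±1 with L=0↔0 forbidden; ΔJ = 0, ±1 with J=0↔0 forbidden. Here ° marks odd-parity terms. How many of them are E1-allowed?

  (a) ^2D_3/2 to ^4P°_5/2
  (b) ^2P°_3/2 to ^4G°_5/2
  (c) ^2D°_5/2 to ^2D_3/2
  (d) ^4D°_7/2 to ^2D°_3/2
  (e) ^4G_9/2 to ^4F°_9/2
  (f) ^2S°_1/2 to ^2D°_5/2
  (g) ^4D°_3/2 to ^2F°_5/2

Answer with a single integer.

2

(a) forbidden (ΔS fails)
(b) forbidden (parity, ΔS, ΔL fail)
(c) allowed
(d) forbidden (parity, ΔS, ΔJ fail)
(e) allowed
(f) forbidden (parity, ΔL, ΔJ fail)
(g) forbidden (parity, ΔS fail)
Total allowed: 2 of 7.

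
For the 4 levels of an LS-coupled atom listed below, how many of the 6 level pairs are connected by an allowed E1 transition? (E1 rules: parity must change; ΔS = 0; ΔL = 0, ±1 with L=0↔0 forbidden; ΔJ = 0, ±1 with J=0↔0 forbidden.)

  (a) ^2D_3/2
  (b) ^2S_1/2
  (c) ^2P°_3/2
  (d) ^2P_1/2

3

(a)–(b): forbidden (parity, ΔL).
(a)–(c): allowed.
(a)–(d): forbidden (parity).
(b)–(c): allowed.
(b)–(d): forbidden (parity).
(c)–(d): allowed.
Allowed pairs: 3 of 6.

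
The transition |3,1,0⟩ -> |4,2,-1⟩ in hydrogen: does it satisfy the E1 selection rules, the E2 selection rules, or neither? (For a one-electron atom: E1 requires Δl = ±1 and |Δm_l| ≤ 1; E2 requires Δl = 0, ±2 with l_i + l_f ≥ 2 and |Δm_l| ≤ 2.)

Δl = 2 − 1 = +1; l_i + l_f = 3.
Δm_l = -1.
E1 (Δl = ±1, |Δm_l| ≤ 1): satisfied.
E2 (Δl = 0,±2, l_i+l_f ≥ 2, |Δm_l| ≤ 2): not satisfied.

E1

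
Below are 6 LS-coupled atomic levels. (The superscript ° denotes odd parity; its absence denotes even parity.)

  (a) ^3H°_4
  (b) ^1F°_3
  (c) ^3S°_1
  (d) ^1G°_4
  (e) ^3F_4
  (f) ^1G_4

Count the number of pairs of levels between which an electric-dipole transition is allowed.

2

(a)–(b): forbidden (parity, ΔS, ΔL).
(a)–(c): forbidden (parity, ΔL, ΔJ).
(a)–(d): forbidden (parity, ΔS).
(a)–(e): forbidden (ΔL).
(a)–(f): forbidden (ΔS).
(b)–(c): forbidden (parity, ΔS, ΔL, ΔJ).
(b)–(d): forbidden (parity).
(b)–(e): forbidden (ΔS).
(b)–(f): allowed.
(c)–(d): forbidden (parity, ΔS, ΔL, ΔJ).
(c)–(e): forbidden (ΔL, ΔJ).
(c)–(f): forbidden (ΔS, ΔL, ΔJ).
(d)–(e): forbidden (ΔS).
(d)–(f): allowed.
(e)–(f): forbidden (parity, ΔS).
Allowed pairs: 2 of 15.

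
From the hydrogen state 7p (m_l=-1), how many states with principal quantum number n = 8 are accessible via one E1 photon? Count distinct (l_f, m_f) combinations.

4

E1 requires Δl = ±1, so l_f ∈ {0, 2}; with 0 ≤ l_f ≤ n_f−1 = 7, the allowed l_f values are {0, 2}.
For l_f = 0: m_f ∈ {m_i−1, m_i, m_i+1} ∩ [−0, 0] = {0} → 1 state.
For l_f = 2: m_f ∈ {m_i−1, m_i, m_i+1} ∩ [−2, 2] = {-2, -1, 0} → 3 states.
Total: 4.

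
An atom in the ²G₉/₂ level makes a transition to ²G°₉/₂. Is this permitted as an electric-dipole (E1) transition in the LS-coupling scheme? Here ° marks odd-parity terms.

allowed

Parity must change: even → odd — satisfied.
ΔS = 0: S: 1/2 → 1/2 — satisfied.
ΔL = 0, ±1 (not L=0↔0): L: 4 → 4, ΔL = +0 — satisfied.
ΔJ = 0, ±1 (not J=0↔0): J: 9/2 → 9/2, ΔJ = +0 — satisfied.
All four E1 rules are satisfied.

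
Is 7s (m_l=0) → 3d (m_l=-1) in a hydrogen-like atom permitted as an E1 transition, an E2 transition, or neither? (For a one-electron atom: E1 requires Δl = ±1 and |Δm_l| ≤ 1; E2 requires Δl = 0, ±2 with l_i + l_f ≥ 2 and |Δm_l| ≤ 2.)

Δl = 2 − 0 = +2; l_i + l_f = 2.
Δm_l = -1.
E1 (Δl = ±1, |Δm_l| ≤ 1): not satisfied.
E2 (Δl = 0,±2, l_i+l_f ≥ 2, |Δm_l| ≤ 2): satisfied.

E2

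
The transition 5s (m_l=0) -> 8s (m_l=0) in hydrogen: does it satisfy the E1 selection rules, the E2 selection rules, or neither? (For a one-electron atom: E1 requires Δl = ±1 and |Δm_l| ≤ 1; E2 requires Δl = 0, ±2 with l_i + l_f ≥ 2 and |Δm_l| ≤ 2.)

neither

Δl = 0 − 0 = +0; l_i + l_f = 0.
Δm_l = +0.
E1 (Δl = ±1, |Δm_l| ≤ 1): not satisfied.
E2 (Δl = 0,±2, l_i+l_f ≥ 2, |Δm_l| ≤ 2): not satisfied.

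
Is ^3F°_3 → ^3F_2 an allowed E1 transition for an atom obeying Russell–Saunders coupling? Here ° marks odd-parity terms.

allowed

Reading off the term symbols: S 1→1, L 3→3, J 3→2, parity odd→even.
Parity must change: odd → even — satisfied.
ΔS = 0: S: 1 → 1 — satisfied.
ΔL = 0, ±1 (not L=0↔0): L: 3 → 3, ΔL = +0 — satisfied.
ΔJ = 0, ±1 (not J=0↔0): J: 3 → 2, ΔJ = -1 — satisfied.
All four E1 rules are satisfied.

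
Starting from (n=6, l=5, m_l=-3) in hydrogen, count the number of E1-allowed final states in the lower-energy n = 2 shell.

E1 requires l_f ∈ {4, 6}, but neither lies in [0, 1], so no final state is reachable.
Total: 0.

0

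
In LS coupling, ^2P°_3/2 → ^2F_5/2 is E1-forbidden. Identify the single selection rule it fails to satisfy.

the ΔL = 0, ±1 rule

Reading off the term symbols: S 1/2→1/2, L 1→3, J 3/2→5/2, parity odd→even.
ΔS = 0: S: 1/2 → 1/2 — ok.
ΔL = 0, ±1 (not L=0↔0): L: 1 → 3, ΔL = +2 — fails.
ΔJ = 0, ±1 (not J=0↔0): J: 3/2 → 5/2, ΔJ = +1 — ok.
Parity must change: odd → even — ok.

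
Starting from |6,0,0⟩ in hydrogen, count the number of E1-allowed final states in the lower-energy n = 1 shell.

0

E1 requires l_f ∈ {-1, 1}, but neither lies in [0, 0], so no final state is reachable.
Total: 0.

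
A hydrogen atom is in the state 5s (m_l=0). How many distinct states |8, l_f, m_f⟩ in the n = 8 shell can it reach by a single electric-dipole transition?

3

E1 requires Δl = ±1, so l_f ∈ {-1, 1}; with 0 ≤ l_f ≤ n_f−1 = 7, the allowed l_f values are {1}.
For l_f = 1: m_f ∈ {m_i−1, m_i, m_i+1} ∩ [−1, 1] = {-1, 0, 1} → 3 states.
Total: 3.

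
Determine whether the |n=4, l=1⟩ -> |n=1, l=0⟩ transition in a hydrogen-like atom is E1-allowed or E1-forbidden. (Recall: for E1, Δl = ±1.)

Initial l = 1, final l = 0, so Δl = -1. E1 requires Δl = ±1: satisfied.
All E1 selection rules are satisfied.

allowed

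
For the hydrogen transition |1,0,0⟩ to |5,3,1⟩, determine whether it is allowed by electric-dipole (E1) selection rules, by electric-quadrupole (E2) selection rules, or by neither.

neither

Δl = 3 − 0 = +3; l_i + l_f = 3.
Δm_l = +1.
E1 (Δl = ±1, |Δm_l| ≤ 1): not satisfied.
E2 (Δl = 0,±2, l_i+l_f ≥ 2, |Δm_l| ≤ 2): not satisfied.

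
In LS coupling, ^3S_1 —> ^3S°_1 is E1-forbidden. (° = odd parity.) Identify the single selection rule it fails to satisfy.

ΔL = 0, ±1 (not L=0↔0): L: 0 → 0, ΔL = +0 — ✗.
ΔJ = 0, ±1 (not J=0↔0): J: 1 → 1, ΔJ = +0 — ✓.
ΔS = 0: S: 1 → 1 — ✓.
Parity must change: even → odd — ✓.

the L=0 ↔ L=0 exclusion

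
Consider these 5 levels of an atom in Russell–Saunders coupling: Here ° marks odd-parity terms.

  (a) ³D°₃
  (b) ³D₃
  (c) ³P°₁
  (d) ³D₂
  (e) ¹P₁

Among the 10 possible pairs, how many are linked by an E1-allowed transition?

3

(a)–(b): allowed.
(a)–(c): forbidden (parity, ΔJ).
(a)–(d): allowed.
(a)–(e): forbidden (ΔS, ΔJ).
(b)–(c): forbidden (ΔJ).
(b)–(d): forbidden (parity).
(b)–(e): forbidden (parity, ΔS, ΔJ).
(c)–(d): allowed.
(c)–(e): forbidden (ΔS).
(d)–(e): forbidden (parity, ΔS).
Allowed pairs: 3 of 10.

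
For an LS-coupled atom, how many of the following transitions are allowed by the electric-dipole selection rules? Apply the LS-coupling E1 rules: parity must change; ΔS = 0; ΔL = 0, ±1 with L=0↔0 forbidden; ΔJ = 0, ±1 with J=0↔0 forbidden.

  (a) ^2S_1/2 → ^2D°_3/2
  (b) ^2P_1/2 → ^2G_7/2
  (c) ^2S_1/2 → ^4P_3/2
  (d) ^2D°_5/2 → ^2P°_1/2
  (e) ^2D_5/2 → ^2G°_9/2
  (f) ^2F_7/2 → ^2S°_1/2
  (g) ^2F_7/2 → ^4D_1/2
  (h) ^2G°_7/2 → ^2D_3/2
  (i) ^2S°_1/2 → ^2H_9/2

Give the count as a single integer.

(a) forbidden (ΔL fails)
(b) forbidden (parity, ΔL, ΔJ fail)
(c) forbidden (parity, ΔS fail)
(d) forbidden (parity, ΔJ fail)
(e) forbidden (ΔL, ΔJ fail)
(f) forbidden (ΔL, ΔJ fail)
(g) forbidden (parity, ΔS, ΔJ fail)
(h) forbidden (ΔL, ΔJ fail)
(i) forbidden (ΔL, ΔJ fail)
Total allowed: 0 of 9.

0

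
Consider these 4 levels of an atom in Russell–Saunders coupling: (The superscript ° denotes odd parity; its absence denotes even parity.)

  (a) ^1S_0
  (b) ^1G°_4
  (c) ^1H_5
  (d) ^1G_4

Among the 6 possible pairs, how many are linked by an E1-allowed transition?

2

(a)–(b): forbidden (ΔL, ΔJ).
(a)–(c): forbidden (parity, ΔL, ΔJ).
(a)–(d): forbidden (parity, ΔL, ΔJ).
(b)–(c): allowed.
(b)–(d): allowed.
(c)–(d): forbidden (parity).
Allowed pairs: 2 of 6.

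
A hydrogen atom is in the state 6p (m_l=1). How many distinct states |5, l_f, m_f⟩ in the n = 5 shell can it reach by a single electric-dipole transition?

4

E1 requires Δl = ±1, so l_f ∈ {0, 2}; with 0 ≤ l_f ≤ n_f−1 = 4, the allowed l_f values are {0, 2}.
For l_f = 0: m_f ∈ {m_i−1, m_i, m_i+1} ∩ [−0, 0] = {0} → 1 state.
For l_f = 2: m_f ∈ {m_i−1, m_i, m_i+1} ∩ [−2, 2] = {0, 1, 2} → 3 states.
Total: 4.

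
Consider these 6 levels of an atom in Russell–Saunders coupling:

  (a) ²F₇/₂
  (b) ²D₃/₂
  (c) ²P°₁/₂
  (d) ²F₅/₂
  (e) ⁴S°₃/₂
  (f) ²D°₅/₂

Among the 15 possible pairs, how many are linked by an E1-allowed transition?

(a)–(b): forbidden (parity, ΔJ).
(a)–(c): forbidden (ΔL, ΔJ).
(a)–(d): forbidden (parity).
(a)–(e): forbidden (ΔS, ΔL, ΔJ).
(a)–(f): allowed.
(b)–(c): allowed.
(b)–(d): forbidden (parity).
(b)–(e): forbidden (ΔS, ΔL).
(b)–(f): allowed.
(c)–(d): forbidden (ΔL, ΔJ).
(c)–(e): forbidden (parity, ΔS).
(c)–(f): forbidden (parity, ΔJ).
(d)–(e): forbidden (ΔS, ΔL).
(d)–(f): allowed.
(e)–(f): forbidden (parity, ΔS, ΔL).
Allowed pairs: 4 of 15.

4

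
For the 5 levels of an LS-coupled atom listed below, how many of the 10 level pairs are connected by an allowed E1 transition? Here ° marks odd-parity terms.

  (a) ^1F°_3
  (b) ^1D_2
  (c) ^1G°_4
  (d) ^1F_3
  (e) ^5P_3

3

(a)–(b): allowed.
(a)–(c): forbidden (parity).
(a)–(d): allowed.
(a)–(e): forbidden (ΔS, ΔL).
(b)–(c): forbidden (ΔL, ΔJ).
(b)–(d): forbidden (parity).
(b)–(e): forbidden (parity, ΔS).
(c)–(d): allowed.
(c)–(e): forbidden (ΔS, ΔL).
(d)–(e): forbidden (parity, ΔS, ΔL).
Allowed pairs: 3 of 10.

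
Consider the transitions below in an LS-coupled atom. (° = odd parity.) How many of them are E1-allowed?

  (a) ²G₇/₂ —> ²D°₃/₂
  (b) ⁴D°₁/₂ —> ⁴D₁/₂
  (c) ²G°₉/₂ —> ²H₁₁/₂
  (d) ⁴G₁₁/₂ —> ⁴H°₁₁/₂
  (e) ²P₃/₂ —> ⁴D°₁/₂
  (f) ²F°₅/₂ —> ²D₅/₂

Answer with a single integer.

(a) forbidden (ΔL, ΔJ fail)
(b) allowed
(c) allowed
(d) allowed
(e) forbidden (ΔS fails)
(f) allowed
Total allowed: 4 of 6.

4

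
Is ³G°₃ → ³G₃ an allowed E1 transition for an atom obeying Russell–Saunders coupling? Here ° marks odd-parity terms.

Initial level: S=1, L=4, J=3, parity odd. Final level: S=1, L=4, J=3, parity even.
ΔS = 0: S: 1 → 1 — passes.
ΔJ = 0, ±1 (not J=0↔0): J: 3 → 3, ΔJ = +0 — passes.
ΔL = 0, ±1 (not L=0↔0): L: 4 → 4, ΔL = +0 — passes.
Parity must change: odd → even — passes.
All four E1 rules are satisfied.

allowed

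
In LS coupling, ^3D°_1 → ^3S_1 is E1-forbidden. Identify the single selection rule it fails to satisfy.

the ΔL = 0, ±1 rule

Parity must change: odd → even — satisfied.
ΔS = 0: S: 1 → 1 — satisfied.
ΔL = 0, ±1 (not L=0↔0): L: 2 → 0, ΔL = -2 — violated.
ΔJ = 0, ±1 (not J=0↔0): J: 1 → 1, ΔJ = +0 — satisfied.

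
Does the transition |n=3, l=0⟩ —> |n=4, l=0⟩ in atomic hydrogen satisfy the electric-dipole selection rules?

Δl = 0 − 0 = +0; the E1 rule Δl = ±1 is fails.
The transition is electric-dipole forbidden.

forbidden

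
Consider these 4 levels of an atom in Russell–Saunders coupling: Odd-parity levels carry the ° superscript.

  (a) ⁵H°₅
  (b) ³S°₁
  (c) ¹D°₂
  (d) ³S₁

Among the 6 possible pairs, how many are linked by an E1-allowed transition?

(a)–(b): forbidden (parity, ΔS, ΔL, ΔJ).
(a)–(c): forbidden (parity, ΔS, ΔL, ΔJ).
(a)–(d): forbidden (ΔS, ΔL, ΔJ).
(b)–(c): forbidden (parity, ΔS, ΔL).
(b)–(d): forbidden (ΔL).
(c)–(d): forbidden (ΔS, ΔL).
Allowed pairs: 0 of 6.

0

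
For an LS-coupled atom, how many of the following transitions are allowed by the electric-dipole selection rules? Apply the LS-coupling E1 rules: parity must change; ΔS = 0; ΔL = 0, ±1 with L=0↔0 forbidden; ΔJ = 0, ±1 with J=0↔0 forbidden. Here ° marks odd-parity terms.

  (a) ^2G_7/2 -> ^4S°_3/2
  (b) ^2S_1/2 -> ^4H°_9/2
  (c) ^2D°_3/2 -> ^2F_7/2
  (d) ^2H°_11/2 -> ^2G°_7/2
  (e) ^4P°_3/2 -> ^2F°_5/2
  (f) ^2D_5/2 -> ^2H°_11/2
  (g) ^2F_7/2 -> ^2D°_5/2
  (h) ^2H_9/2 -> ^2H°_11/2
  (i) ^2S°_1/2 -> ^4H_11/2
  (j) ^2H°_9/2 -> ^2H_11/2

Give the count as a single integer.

3

(a) forbidden (ΔS, ΔL, ΔJ fail)
(b) forbidden (ΔS, ΔL, ΔJ fail)
(c) forbidden (ΔJ fails)
(d) forbidden (parity, ΔJ fail)
(e) forbidden (parity, ΔS, ΔL fail)
(f) forbidden (ΔL, ΔJ fail)
(g) allowed
(h) allowed
(i) forbidden (ΔS, ΔL, ΔJ fail)
(j) allowed
Total allowed: 3 of 10.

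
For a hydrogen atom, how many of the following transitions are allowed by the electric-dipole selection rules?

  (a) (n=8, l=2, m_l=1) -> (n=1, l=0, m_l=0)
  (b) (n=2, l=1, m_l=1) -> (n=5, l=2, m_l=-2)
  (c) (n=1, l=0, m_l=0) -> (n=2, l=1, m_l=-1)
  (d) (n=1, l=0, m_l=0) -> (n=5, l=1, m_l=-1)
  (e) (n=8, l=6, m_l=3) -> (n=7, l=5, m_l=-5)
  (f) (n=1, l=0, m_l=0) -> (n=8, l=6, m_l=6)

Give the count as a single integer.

(a) forbidden — Δl = -2 (E1 requires Δl = ±1)
(b) forbidden — Δm_l = -3 (E1 requires Δm_l = 0, ±1)
(c) allowed
(d) allowed
(e) forbidden — Δm_l = -8 (E1 requires Δm_l = 0, ±1)
(f) forbidden — Δl = +6 (E1 requires Δl = ±1); Δm_l = +6 (E1 requires Δm_l = 0, ±1)
Total allowed: 2 of 6.

2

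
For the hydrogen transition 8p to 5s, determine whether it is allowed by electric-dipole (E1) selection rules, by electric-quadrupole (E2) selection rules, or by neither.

E1

Δl = 0 − 1 = -1; l_i + l_f = 1.
E1 (Δl = ±1): satisfied.
E2 (Δl = 0,±2, l_i+l_f ≥ 2): not satisfied.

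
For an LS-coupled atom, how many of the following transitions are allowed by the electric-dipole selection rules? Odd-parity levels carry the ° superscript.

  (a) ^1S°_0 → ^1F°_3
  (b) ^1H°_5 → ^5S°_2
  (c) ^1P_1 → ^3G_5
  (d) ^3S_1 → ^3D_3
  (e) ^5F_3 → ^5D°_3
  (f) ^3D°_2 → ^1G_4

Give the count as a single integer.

(a) forbidden (parity, ΔL, ΔJ fail)
(b) forbidden (parity, ΔS, ΔL, ΔJ fail)
(c) forbidden (parity, ΔS, ΔL, ΔJ fail)
(d) forbidden (parity, ΔL, ΔJ fail)
(e) allowed
(f) forbidden (ΔS, ΔL, ΔJ fail)
Total allowed: 1 of 6.

1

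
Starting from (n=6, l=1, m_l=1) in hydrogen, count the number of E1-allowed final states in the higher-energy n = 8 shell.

4

E1 requires Δl = ±1, so l_f ∈ {0, 2}; with 0 ≤ l_f ≤ n_f−1 = 7, the allowed l_f values are {0, 2}.
For l_f = 0: m_f ∈ {m_i−1, m_i, m_i+1} ∩ [−0, 0] = {0} → 1 state.
For l_f = 2: m_f ∈ {m_i−1, m_i, m_i+1} ∩ [−2, 2] = {0, 1, 2} → 3 states.
Total: 4.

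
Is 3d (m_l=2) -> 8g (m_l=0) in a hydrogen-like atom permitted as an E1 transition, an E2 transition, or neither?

Δl = 4 − 2 = +2; l_i + l_f = 6.
Δm_l = -2.
E1 (Δl = ±1, |Δm_l| ≤ 1): not satisfied.
E2 (Δl = 0,±2, l_i+l_f ≥ 2, |Δm_l| ≤ 2): satisfied.

E2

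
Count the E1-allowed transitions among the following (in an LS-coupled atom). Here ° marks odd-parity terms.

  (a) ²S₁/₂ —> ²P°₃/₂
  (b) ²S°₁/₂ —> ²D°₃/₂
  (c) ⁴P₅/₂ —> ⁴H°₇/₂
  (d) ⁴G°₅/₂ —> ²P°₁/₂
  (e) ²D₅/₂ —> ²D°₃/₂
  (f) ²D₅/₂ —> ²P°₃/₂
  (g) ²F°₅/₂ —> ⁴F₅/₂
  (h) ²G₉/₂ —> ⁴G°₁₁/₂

3

(a) allowed
(b) forbidden (parity, ΔL fail)
(c) forbidden (ΔL fails)
(d) forbidden (parity, ΔS, ΔL, ΔJ fail)
(e) allowed
(f) allowed
(g) forbidden (ΔS fails)
(h) forbidden (ΔS fails)
Total allowed: 3 of 8.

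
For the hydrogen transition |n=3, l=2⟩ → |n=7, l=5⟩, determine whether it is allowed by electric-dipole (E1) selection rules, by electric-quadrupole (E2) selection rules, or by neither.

Δl = 5 − 2 = +3; l_i + l_f = 7.
E1 (Δl = ±1): not satisfied.
E2 (Δl = 0,±2, l_i+l_f ≥ 2): not satisfied.

neither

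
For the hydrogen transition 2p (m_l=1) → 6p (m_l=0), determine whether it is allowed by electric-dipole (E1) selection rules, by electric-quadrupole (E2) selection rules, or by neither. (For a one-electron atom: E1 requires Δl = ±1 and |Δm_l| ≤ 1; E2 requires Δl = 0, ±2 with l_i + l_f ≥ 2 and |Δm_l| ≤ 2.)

Δl = 1 − 1 = +0; l_i + l_f = 2.
Δm_l = -1.
E1 (Δl = ±1, |Δm_l| ≤ 1): not satisfied.
E2 (Δl = 0,±2, l_i+l_f ≥ 2, |Δm_l| ≤ 2): satisfied.

E2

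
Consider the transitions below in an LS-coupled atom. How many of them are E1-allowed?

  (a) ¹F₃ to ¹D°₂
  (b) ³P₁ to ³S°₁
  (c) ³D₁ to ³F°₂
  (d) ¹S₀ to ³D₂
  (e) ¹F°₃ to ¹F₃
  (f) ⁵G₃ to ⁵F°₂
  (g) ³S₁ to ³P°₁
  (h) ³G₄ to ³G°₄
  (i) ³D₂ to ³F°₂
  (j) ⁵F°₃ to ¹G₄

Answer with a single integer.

8

(a) allowed
(b) allowed
(c) allowed
(d) forbidden (parity, ΔS, ΔL, ΔJ fail)
(e) allowed
(f) allowed
(g) allowed
(h) allowed
(i) allowed
(j) forbidden (ΔS fails)
Total allowed: 8 of 10.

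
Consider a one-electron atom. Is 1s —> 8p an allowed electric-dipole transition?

Δl = 1 − 0 = +1; the E1 rule Δl = ±1 is ✓.
All E1 selection rules are satisfied.

allowed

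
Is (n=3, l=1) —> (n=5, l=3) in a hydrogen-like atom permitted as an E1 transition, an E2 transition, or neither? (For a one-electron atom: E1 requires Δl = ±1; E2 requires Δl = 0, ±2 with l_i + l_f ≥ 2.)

E2

Δl = 3 − 1 = +2; l_i + l_f = 4.
E1 (Δl = ±1): not satisfied.
E2 (Δl = 0,±2, l_i+l_f ≥ 2): satisfied.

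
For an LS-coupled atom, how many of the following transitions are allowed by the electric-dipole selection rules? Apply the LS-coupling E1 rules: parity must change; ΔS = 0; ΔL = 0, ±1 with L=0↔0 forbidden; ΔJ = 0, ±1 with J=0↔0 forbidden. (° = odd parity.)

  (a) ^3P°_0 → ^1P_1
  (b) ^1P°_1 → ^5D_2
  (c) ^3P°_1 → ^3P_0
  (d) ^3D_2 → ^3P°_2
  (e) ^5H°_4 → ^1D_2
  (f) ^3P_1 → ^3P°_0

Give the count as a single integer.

3

(a) forbidden (ΔS fails)
(b) forbidden (ΔS fails)
(c) allowed
(d) allowed
(e) forbidden (ΔS, ΔL, ΔJ fail)
(f) allowed
Total allowed: 3 of 6.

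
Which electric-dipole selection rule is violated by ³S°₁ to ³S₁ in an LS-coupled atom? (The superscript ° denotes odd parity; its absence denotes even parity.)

Parity must change: odd → even — satisfied.
ΔS = 0: S: 1 → 1 — satisfied.
ΔL = 0, ±1 (not L=0↔0): L: 0 → 0, ΔL = +0 — violated.
ΔJ = 0, ±1 (not J=0↔0): J: 1 → 1, ΔJ = +0 — satisfied.

the L=0 ↔ L=0 exclusion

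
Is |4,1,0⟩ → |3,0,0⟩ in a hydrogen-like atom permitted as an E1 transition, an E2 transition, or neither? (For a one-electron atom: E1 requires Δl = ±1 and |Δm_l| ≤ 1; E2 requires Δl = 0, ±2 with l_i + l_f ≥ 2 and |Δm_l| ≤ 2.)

Δl = 0 − 1 = -1; l_i + l_f = 1.
Δm_l = +0.
E1 (Δl = ±1, |Δm_l| ≤ 1): satisfied.
E2 (Δl = 0,±2, l_i+l_f ≥ 2, |Δm_l| ≤ 2): not satisfied.

E1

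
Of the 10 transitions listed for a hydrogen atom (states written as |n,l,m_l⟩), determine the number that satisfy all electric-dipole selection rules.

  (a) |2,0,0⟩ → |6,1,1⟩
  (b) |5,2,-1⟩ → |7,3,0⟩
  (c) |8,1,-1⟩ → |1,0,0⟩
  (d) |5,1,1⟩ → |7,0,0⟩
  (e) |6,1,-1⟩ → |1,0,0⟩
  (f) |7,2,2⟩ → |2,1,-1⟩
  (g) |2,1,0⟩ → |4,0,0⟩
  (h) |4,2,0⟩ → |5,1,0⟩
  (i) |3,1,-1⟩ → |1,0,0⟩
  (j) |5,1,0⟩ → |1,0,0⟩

(a) allowed
(b) allowed
(c) allowed
(d) allowed
(e) allowed
(f) forbidden — Δm_l = -3 (E1 requires Δm_l = 0, ±1)
(g) allowed
(h) allowed
(i) allowed
(j) allowed
Total allowed: 9 of 10.

9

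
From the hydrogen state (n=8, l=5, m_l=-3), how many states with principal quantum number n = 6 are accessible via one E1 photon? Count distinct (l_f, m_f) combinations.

3

E1 requires Δl = ±1, so l_f ∈ {4, 6}; with 0 ≤ l_f ≤ n_f−1 = 5, the allowed l_f values are {4}.
For l_f = 4: m_f ∈ {m_i−1, m_i, m_i+1} ∩ [−4, 4] = {-4, -3, -2} → 3 states.
Total: 3.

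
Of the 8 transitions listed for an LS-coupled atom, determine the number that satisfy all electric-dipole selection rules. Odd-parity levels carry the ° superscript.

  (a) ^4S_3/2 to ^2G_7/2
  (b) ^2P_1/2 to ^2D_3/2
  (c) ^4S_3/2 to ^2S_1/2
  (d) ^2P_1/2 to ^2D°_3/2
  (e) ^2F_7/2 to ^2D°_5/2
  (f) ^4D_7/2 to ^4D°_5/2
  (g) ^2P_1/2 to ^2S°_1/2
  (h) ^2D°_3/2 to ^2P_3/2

(a) forbidden (parity, ΔS, ΔL, ΔJ fail)
(b) forbidden (parity fails)
(c) forbidden (parity, ΔS, ΔL fail)
(d) allowed
(e) allowed
(f) allowed
(g) allowed
(h) allowed
Total allowed: 5 of 8.

5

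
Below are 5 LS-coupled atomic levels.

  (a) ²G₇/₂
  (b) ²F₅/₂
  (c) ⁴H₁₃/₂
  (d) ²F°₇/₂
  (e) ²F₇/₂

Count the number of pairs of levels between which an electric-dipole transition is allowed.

(a)–(b): forbidden (parity).
(a)–(c): forbidden (parity, ΔS, ΔJ).
(a)–(d): allowed.
(a)–(e): forbidden (parity).
(b)–(c): forbidden (parity, ΔS, ΔL, ΔJ).
(b)–(d): allowed.
(b)–(e): forbidden (parity).
(c)–(d): forbidden (ΔS, ΔL, ΔJ).
(c)–(e): forbidden (parity, ΔS, ΔL, ΔJ).
(d)–(e): allowed.
Allowed pairs: 3 of 10.

3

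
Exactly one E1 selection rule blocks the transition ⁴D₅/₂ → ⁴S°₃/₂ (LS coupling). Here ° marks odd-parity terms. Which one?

Parity must change: even → odd — ✓.
ΔS = 0: S: 3/2 → 3/2 — ✓.
ΔL = 0, ±1 (not L=0↔0): L: 2 → 0, ΔL = -2 — ✗.
ΔJ = 0, ±1 (not J=0↔0): J: 5/2 → 3/2, ΔJ = -1 — ✓.

the ΔL = 0, ±1 rule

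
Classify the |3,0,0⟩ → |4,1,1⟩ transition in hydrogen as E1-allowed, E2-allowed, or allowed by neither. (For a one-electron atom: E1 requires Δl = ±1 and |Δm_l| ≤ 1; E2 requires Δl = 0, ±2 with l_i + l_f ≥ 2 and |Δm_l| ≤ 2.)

E1

Δl = 1 − 0 = +1; l_i + l_f = 1.
Δm_l = +1.
E1 (Δl = ±1, |Δm_l| ≤ 1): satisfied.
E2 (Δl = 0,±2, l_i+l_f ≥ 2, |Δm_l| ≤ 2): not satisfied.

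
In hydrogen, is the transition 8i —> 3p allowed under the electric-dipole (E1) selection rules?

forbidden

Δl = 1 − 6 = -5; the E1 rule Δl = ±1 is ✗.
The transition is electric-dipole forbidden.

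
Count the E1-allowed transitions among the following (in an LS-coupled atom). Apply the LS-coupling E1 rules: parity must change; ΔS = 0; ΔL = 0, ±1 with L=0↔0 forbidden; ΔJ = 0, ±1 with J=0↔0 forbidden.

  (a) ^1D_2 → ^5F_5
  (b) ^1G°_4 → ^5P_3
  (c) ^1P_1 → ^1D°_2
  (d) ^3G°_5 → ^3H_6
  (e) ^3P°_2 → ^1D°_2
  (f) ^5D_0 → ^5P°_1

3

(a) forbidden (parity, ΔS, ΔJ fail)
(b) forbidden (ΔS, ΔL fail)
(c) allowed
(d) allowed
(e) forbidden (parity, ΔS fail)
(f) allowed
Total allowed: 3 of 6.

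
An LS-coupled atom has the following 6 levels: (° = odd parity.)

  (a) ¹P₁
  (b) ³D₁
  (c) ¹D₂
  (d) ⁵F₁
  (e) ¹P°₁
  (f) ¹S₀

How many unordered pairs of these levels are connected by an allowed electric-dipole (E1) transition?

3

(a)–(b): forbidden (parity, ΔS).
(a)–(c): forbidden (parity).
(a)–(d): forbidden (parity, ΔS, ΔL).
(a)–(e): allowed.
(a)–(f): forbidden (parity).
(b)–(c): forbidden (parity, ΔS).
(b)–(d): forbidden (parity, ΔS).
(b)–(e): forbidden (ΔS).
(b)–(f): forbidden (parity, ΔS, ΔL).
(c)–(d): forbidden (parity, ΔS).
(c)–(e): allowed.
(c)–(f): forbidden (parity, ΔL, ΔJ).
(d)–(e): forbidden (ΔS, ΔL).
(d)–(f): forbidden (parity, ΔS, ΔL).
(e)–(f): allowed.
Allowed pairs: 3 of 15.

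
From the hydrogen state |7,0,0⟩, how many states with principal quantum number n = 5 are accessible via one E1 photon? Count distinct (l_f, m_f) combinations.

E1 requires Δl = ±1, so l_f ∈ {-1, 1}; with 0 ≤ l_f ≤ n_f−1 = 4, the allowed l_f values are {1}.
For l_f = 1: m_f ∈ {m_i−1, m_i, m_i+1} ∩ [−1, 1] = {-1, 0, 1} → 3 states.
Total: 3.

3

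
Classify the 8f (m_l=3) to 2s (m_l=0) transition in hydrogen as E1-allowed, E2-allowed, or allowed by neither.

Δl = 0 − 3 = -3; l_i + l_f = 3.
Δm_l = -3.
E1 (Δl = ±1, |Δm_l| ≤ 1): not satisfied.
E2 (Δl = 0,±2, l_i+l_f ≥ 2, |Δm_l| ≤ 2): not satisfied.

neither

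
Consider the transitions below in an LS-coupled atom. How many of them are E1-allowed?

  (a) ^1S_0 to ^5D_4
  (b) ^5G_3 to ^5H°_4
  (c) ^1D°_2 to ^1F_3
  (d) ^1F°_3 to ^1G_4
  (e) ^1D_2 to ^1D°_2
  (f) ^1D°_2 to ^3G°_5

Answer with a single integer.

(a) forbidden (parity, ΔS, ΔL, ΔJ fail)
(b) allowed
(c) allowed
(d) allowed
(e) allowed
(f) forbidden (parity, ΔS, ΔL, ΔJ fail)
Total allowed: 4 of 6.

4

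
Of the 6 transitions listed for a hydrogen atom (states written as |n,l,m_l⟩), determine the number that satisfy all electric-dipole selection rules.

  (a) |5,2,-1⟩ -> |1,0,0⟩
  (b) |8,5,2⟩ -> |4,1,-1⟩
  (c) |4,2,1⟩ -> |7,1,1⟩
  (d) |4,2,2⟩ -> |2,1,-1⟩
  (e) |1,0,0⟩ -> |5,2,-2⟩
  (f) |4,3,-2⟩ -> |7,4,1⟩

1

(a) forbidden — Δl = -2 (E1 requires Δl = ±1)
(b) forbidden — Δl = -4 (E1 requires Δl = ±1); Δm_l = -3 (E1 requires Δm_l = 0, ±1)
(c) allowed
(d) forbidden — Δm_l = -3 (E1 requires Δm_l = 0, ±1)
(e) forbidden — Δl = +2 (E1 requires Δl = ±1); Δm_l = -2 (E1 requires Δm_l = 0, ±1)
(f) forbidden — Δm_l = +3 (E1 requires Δm_l = 0, ±1)
Total allowed: 1 of 6.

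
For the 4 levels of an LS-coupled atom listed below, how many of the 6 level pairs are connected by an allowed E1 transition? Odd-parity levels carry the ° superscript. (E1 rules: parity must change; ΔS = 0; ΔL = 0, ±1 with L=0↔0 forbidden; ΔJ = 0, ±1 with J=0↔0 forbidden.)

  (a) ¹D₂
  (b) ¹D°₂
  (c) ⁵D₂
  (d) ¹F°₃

(a)–(b): allowed.
(a)–(c): forbidden (parity, ΔS).
(a)–(d): allowed.
(b)–(c): forbidden (ΔS).
(b)–(d): forbidden (parity).
(c)–(d): forbidden (ΔS).
Allowed pairs: 2 of 6.

2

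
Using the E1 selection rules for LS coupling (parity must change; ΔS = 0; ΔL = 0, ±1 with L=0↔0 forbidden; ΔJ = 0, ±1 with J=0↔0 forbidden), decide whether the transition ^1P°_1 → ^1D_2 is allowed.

ΔS = 0: S: 0 → 0 — ✓.
ΔL = 0, ±1 (not L=0↔0): L: 1 → 2, ΔL = +1 — ✓.
Parity must change: odd → even — ✓.
ΔJ = 0, ±1 (not J=0↔0): J: 1 → 2, ΔJ = +1 — ✓.
All four E1 rules are satisfied.

allowed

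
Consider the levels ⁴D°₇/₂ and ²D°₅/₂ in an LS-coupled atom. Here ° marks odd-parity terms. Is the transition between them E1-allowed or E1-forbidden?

forbidden

Reading off the term symbols: S 3/2→1/2, L 2→2, J 7/2→5/2, parity odd→odd.
Parity must change: odd → odd — fails.
ΔS = 0: S: 3/2 → 1/2 — fails.
ΔL = 0, ±1 (not L=0↔0): L: 2 → 2, ΔL = +0 — passes.
ΔJ = 0, ±1 (not J=0↔0): J: 7/2 → 5/2, ΔJ = -1 — passes.
Rule(s) violated: parity, ΔS.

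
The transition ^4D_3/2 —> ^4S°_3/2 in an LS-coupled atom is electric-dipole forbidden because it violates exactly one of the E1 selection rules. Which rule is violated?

the ΔL = 0, ±1 rule

Initial level: S=3/2, L=2, J=3/2, parity even. Final level: S=3/2, L=0, J=3/2, parity odd.
Parity must change: even → odd — satisfied.
ΔS = 0: S: 3/2 → 3/2 — satisfied.
ΔL = 0, ±1 (not L=0↔0): L: 2 → 0, ΔL = -2 — violated.
ΔJ = 0, ±1 (not J=0↔0): J: 3/2 → 3/2, ΔJ = +0 — satisfied.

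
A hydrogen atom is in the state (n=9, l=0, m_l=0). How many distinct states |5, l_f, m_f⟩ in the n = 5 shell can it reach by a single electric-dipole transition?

E1 requires Δl = ±1, so l_f ∈ {-1, 1}; with 0 ≤ l_f ≤ n_f−1 = 4, the allowed l_f values are {1}.
For l_f = 1: m_f ∈ {m_i−1, m_i, m_i+1} ∩ [−1, 1] = {-1, 0, 1} → 3 states.
Total: 3.

3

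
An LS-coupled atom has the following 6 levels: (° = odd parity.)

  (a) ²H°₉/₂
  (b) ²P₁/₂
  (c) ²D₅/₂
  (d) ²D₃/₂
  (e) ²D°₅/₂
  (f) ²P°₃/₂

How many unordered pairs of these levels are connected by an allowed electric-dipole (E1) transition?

5

(a)–(b): forbidden (ΔL, ΔJ).
(a)–(c): forbidden (ΔL, ΔJ).
(a)–(d): forbidden (ΔL, ΔJ).
(a)–(e): forbidden (parity, ΔL, ΔJ).
(a)–(f): forbidden (parity, ΔL, ΔJ).
(b)–(c): forbidden (parity, ΔJ).
(b)–(d): forbidden (parity).
(b)–(e): forbidden (ΔJ).
(b)–(f): allowed.
(c)–(d): forbidden (parity).
(c)–(e): allowed.
(c)–(f): allowed.
(d)–(e): allowed.
(d)–(f): allowed.
(e)–(f): forbidden (parity).
Allowed pairs: 5 of 15.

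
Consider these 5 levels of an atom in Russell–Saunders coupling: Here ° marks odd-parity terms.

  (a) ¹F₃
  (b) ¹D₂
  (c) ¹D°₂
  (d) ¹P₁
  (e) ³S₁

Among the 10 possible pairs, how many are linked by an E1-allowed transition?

3

(a)–(b): forbidden (parity).
(a)–(c): allowed.
(a)–(d): forbidden (parity, ΔL, ΔJ).
(a)–(e): forbidden (parity, ΔS, ΔL, ΔJ).
(b)–(c): allowed.
(b)–(d): forbidden (parity).
(b)–(e): forbidden (parity, ΔS, ΔL).
(c)–(d): allowed.
(c)–(e): forbidden (ΔS, ΔL).
(d)–(e): forbidden (parity, ΔS).
Allowed pairs: 3 of 10.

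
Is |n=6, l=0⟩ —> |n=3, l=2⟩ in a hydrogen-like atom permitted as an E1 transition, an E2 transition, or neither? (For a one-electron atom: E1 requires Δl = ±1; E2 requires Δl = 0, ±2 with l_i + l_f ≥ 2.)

Δl = 2 − 0 = +2; l_i + l_f = 2.
E1 (Δl = ±1): not satisfied.
E2 (Δl = 0,±2, l_i+l_f ≥ 2): satisfied.

E2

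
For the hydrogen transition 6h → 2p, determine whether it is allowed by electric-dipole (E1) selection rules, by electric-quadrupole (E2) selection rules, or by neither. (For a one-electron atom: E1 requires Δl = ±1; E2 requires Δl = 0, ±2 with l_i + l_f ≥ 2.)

neither

Δl = 1 − 5 = -4; l_i + l_f = 6.
E1 (Δl = ±1): not satisfied.
E2 (Δl = 0,±2, l_i+l_f ≥ 2): not satisfied.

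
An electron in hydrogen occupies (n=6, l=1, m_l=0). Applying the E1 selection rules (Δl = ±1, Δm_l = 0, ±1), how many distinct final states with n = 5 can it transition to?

E1 requires Δl = ±1, so l_f ∈ {0, 2}; with 0 ≤ l_f ≤ n_f−1 = 4, the allowed l_f values are {0, 2}.
For l_f = 0: m_f ∈ {m_i−1, m_i, m_i+1} ∩ [−0, 0] = {0} → 1 state.
For l_f = 2: m_f ∈ {m_i−1, m_i, m_i+1} ∩ [−2, 2] = {-1, 0, 1} → 3 states.
Total: 4.

4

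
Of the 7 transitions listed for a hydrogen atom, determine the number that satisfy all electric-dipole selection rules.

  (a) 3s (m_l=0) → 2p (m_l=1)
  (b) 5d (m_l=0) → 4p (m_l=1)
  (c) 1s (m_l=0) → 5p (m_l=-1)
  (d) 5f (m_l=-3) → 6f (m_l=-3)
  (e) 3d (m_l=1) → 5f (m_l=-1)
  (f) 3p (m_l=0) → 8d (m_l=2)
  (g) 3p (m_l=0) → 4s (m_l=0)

4

(a) allowed
(b) allowed
(c) allowed
(d) forbidden — Δl = +0 (E1 requires Δl = ±1)
(e) forbidden — Δm_l = -2 (E1 requires Δm_l = 0, ±1)
(f) forbidden — Δm_l = +2 (E1 requires Δm_l = 0, ±1)
(g) allowed
Total allowed: 4 of 7.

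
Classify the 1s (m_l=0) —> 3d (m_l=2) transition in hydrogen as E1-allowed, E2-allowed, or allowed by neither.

Δl = 2 − 0 = +2; l_i + l_f = 2.
Δm_l = +2.
E1 (Δl = ±1, |Δm_l| ≤ 1): not satisfied.
E2 (Δl = 0,±2, l_i+l_f ≥ 2, |Δm_l| ≤ 2): satisfied.

E2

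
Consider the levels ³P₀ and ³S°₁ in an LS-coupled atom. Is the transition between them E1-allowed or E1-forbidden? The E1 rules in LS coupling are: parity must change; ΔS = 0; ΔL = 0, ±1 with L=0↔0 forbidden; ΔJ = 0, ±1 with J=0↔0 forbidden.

Initial level: S=1, L=1, J=0, parity even. Final level: S=1, L=0, J=1, parity odd.
Parity must change: even → odd — satisfied.
ΔS = 0: S: 1 → 1 — satisfied.
ΔL = 0, ±1 (not L=0↔0): L: 1 → 0, ΔL = -1 — satisfied.
ΔJ = 0, ±1 (not J=0↔0): J: 0 → 1, ΔJ = +1 — satisfied.
All four E1 rules are satisfied.

allowed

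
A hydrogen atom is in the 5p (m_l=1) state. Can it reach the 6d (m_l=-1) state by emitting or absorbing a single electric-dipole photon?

Initial l = 1, final l = 2, so Δl = +1. E1 requires Δl = ±1: ok.
Δm_l = -1 − (1) = -2. E1 requires Δm_l = 0, ±1: fails.
The transition is electric-dipole forbidden.

forbidden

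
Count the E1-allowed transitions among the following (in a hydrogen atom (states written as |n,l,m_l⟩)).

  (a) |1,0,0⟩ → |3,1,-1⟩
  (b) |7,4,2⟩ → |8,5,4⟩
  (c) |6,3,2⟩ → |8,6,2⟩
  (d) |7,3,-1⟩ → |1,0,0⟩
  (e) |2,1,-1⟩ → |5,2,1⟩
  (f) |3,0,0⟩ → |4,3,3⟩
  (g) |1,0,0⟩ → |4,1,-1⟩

2

(a) allowed
(b) forbidden — Δm_l = +2 (E1 requires Δm_l = 0, ±1)
(c) forbidden — Δl = +3 (E1 requires Δl = ±1)
(d) forbidden — Δl = -3 (E1 requires Δl = ±1)
(e) forbidden — Δm_l = +2 (E1 requires Δm_l = 0, ±1)
(f) forbidden — Δl = +3 (E1 requires Δl = ±1); Δm_l = +3 (E1 requires Δm_l = 0, ±1)
(g) allowed
Total allowed: 2 of 7.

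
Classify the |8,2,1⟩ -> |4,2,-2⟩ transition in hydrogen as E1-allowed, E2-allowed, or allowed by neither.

Δl = 2 − 2 = +0; l_i + l_f = 4.
Δm_l = -3.
E1 (Δl = ±1, |Δm_l| ≤ 1): not satisfied.
E2 (Δl = 0,±2, l_i+l_f ≥ 2, |Δm_l| ≤ 2): not satisfied.

neither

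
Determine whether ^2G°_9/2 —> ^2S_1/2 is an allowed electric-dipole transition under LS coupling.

Reading off the term symbols: S 1/2→1/2, L 4→0, J 9/2→1/2, parity odd→even.
Parity must change: odd → even — ✓.
ΔS = 0: S: 1/2 → 1/2 — ✓.
ΔL = 0, ±1 (not L=0↔0): L: 4 → 0, ΔL = -4 — ✗.
ΔJ = 0, ±1 (not J=0↔0): J: 9/2 → 1/2, ΔJ = -4 — ✗.
Rule(s) violated: ΔL, ΔJ.

forbidden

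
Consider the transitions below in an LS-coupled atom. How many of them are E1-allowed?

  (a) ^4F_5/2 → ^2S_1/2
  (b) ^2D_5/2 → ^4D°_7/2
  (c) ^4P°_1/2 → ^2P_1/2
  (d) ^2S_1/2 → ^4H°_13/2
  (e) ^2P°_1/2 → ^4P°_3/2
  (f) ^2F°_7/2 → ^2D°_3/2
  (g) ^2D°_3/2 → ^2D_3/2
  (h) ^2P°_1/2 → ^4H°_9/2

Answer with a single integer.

(a) forbidden (parity, ΔS, ΔL, ΔJ fail)
(b) forbidden (ΔS fails)
(c) forbidden (ΔS fails)
(d) forbidden (ΔS, ΔL, ΔJ fail)
(e) forbidden (parity, ΔS fail)
(f) forbidden (parity, ΔJ fail)
(g) allowed
(h) forbidden (parity, ΔS, ΔL, ΔJ fail)
Total allowed: 1 of 8.

1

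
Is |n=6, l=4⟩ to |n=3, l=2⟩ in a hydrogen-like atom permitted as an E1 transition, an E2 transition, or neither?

Δl = 2 − 4 = -2; l_i + l_f = 6.
E1 (Δl = ±1): not satisfied.
E2 (Δl = 0,±2, l_i+l_f ≥ 2): satisfied.

E2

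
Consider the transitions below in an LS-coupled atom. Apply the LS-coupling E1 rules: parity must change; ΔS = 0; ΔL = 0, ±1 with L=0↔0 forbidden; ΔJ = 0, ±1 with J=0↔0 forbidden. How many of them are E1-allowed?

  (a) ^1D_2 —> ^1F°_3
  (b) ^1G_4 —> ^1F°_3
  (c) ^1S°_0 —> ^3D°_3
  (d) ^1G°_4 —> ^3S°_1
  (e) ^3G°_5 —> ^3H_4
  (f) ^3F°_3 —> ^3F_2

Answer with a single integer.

(a) allowed
(b) allowed
(c) forbidden (parity, ΔS, ΔL, ΔJ fail)
(d) forbidden (parity, ΔS, ΔL, ΔJ fail)
(e) allowed
(f) allowed
Total allowed: 4 of 6.

4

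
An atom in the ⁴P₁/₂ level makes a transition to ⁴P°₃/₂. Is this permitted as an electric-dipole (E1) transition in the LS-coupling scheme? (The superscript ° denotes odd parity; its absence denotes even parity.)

allowed

Parity must change: even → odd — ✓.
ΔS = 0: S: 3/2 → 3/2 — ✓.
ΔL = 0, ±1 (not L=0↔0): L: 1 → 1, ΔL = +0 — ✓.
ΔJ = 0, ±1 (not J=0↔0): J: 1/2 → 3/2, ΔJ = +1 — ✓.
All four E1 rules are satisfied.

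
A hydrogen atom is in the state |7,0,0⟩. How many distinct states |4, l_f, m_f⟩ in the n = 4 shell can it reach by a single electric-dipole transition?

E1 requires Δl = ±1, so l_f ∈ {-1, 1}; with 0 ≤ l_f ≤ n_f−1 = 3, the allowed l_f values are {1}.
For l_f = 1: m_f ∈ {m_i−1, m_i, m_i+1} ∩ [−1, 1] = {-1, 0, 1} → 3 states.
Total: 3.

3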